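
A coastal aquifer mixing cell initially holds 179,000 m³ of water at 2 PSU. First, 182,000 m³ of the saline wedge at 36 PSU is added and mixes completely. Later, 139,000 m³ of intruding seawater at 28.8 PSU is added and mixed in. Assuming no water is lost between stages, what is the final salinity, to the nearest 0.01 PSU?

21.83 PSU

Conserving salt mass:
Initial salt = 179,000×2 = 358,000
After stage 1: salt = 358,000 + 182,000×36 = 6,910,000; volume = 361,000 m³; S = 19.141 PSU
After stage 2: salt = 6,910,000 + 139,000×28.8 = 10,913,200; volume = 500,000 m³
S = 10,913,200 / 500,000 = 21.8264 PSU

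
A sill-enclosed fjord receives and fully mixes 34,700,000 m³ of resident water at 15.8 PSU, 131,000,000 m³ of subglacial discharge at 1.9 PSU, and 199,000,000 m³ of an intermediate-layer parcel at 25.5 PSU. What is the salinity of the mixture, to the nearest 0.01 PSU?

16.10 PSU

Total salt / total volume:
salt = 34,700,000×15.8 + 131,000,000×1.9 + 199,000,000×25.5 = 548,260,000 + 248,900,000 + 5,074,500,000 = 5,871,660,000
volume = 34,700,000 + 131,000,000 + 199,000,000 = 364,700,000 m³
S = 5,871,660,000 / 364,700,000 = 16.1 PSU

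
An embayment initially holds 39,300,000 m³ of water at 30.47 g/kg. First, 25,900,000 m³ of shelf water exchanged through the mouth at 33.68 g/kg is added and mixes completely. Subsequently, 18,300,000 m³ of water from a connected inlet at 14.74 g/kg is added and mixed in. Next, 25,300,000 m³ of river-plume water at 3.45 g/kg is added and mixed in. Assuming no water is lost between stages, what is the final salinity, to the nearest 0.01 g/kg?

22.31 g/kg

Salt balance:
Initial salt = 39,300,000×30.47 = 1,197,471,000
After stage 1: salt = 1,197,471,000 + 25,900,000×33.68 = 2,069,783,000; volume = 65,200,000 m³; S = 31.745 g/kg
After stage 2: salt = 2,069,783,000 + 18,300,000×14.74 = 2,339,525,000; volume = 83,500,000 m³; S = 28.018 g/kg
After stage 3: salt = 2,339,525,000 + 25,300,000×3.45 = 2,426,810,000; volume = 108,800,000 m³
S = 2,426,810,000 / 108,800,000 = 22.3052 g/kg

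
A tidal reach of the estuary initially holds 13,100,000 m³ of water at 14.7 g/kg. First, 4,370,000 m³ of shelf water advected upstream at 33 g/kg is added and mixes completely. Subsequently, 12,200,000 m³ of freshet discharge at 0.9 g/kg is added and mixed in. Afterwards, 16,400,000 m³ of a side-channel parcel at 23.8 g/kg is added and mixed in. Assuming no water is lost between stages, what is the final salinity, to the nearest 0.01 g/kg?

Salt balance:
Initial salt = 13,100,000×14.7 = 192,570,000
After stage 1: salt = 192,570,000 + 4,370,000×33 = 336,780,000; volume = 17,470,000 m³; S = 19.278 g/kg
After stage 2: salt = 336,780,000 + 12,200,000×0.9 = 347,760,000; volume = 29,670,000 m³; S = 11.721 g/kg
After stage 3: salt = 347,760,000 + 16,400,000×23.8 = 738,080,000; volume = 46,070,000 m³
S = 738,080,000 / 46,070,000 = 16.0208 g/kg

16.02 g/kg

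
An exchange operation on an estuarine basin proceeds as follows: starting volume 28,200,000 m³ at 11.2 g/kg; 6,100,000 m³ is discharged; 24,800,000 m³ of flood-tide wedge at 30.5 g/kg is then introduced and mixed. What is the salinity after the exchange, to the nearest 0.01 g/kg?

Remaining after removal: 22,100,000 m³ at 11.2 g/kg (salt = 247,520,000)
After addition: salt = 247,520,000 + 24,800,000×30.5 = 1,003,920,000; volume = 46,900,000 m³
S = 1,003,920,000 / 46,900,000 = 21.4055 g/kg

21.41 g/kg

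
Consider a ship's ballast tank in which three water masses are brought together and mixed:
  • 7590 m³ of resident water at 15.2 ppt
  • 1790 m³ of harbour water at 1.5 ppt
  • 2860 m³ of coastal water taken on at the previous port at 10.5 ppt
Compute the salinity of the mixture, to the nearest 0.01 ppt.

12.10 ppt

Conserving salt mass:
salt = 7,590×15.2 + 1,790×1.5 + 2,860×10.5 = 115,368 + 2,685 + 30,030 = 148,083
volume = 7,590 + 1,790 + 2,860 = 12,240 m³
S = 148,083 / 12,240 = 12.0983 ppt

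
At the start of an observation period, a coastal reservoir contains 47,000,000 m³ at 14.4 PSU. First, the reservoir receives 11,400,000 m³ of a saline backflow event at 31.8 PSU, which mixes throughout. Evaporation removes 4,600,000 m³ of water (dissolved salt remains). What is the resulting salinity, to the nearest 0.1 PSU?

19.3 PSU

After mixing: salt = 47,000,000×14.4 + 11,400,000×31.8 = 1,039,320,000; volume = 58,400,000 m³
After evaporation: salt unchanged = 1,039,320,000; volume = 58,400,000 − 4,600,000 = 53,800,000 m³
S = 1,039,320,000 / 53,800,000 = 19.3182 PSU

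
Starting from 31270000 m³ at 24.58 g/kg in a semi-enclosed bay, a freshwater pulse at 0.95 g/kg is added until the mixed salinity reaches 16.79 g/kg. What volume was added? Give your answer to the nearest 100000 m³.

15400000 m³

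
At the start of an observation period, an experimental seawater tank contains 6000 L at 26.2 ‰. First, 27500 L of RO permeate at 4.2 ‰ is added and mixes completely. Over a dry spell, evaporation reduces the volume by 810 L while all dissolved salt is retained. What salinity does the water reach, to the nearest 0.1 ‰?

8.3 ‰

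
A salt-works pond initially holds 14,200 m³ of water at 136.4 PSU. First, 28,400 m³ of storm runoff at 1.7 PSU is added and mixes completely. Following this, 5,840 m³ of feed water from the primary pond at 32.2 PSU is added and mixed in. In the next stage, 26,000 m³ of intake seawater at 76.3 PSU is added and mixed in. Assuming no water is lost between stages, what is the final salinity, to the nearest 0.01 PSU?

Conserving salt mass:
Initial salt = 14,200×136.4 = 1,936,880
After stage 1: salt = 1,936,880 + 28,400×1.7 = 1,985,160; volume = 42,600 m³; S = 46.6 PSU
After stage 2: salt = 1,985,160 + 5,840×32.2 = 2,173,208; volume = 48,440 m³; S = 44.864 PSU
After stage 3: salt = 2,173,208 + 26,000×76.3 = 4,157,008; volume = 74,440 m³
S = 4,157,008 / 74,440 = 55.8437 PSU

55.84 PSU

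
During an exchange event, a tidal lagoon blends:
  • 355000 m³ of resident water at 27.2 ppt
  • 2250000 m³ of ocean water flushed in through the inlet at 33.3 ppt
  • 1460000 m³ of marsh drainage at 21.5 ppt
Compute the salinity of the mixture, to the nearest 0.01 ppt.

Weighted by volume,
salt = 355,000×27.2 + 2,250,000×33.3 + 1,460,000×21.5 = 9,656,000 + 74,925,000 + 31,390,000 = 115,971,000
volume = 355,000 + 2,250,000 + 1,460,000 = 4,065,000 m³
S = 115,971,000 / 4,065,000 = 28.5292 ppt

28.53 ppt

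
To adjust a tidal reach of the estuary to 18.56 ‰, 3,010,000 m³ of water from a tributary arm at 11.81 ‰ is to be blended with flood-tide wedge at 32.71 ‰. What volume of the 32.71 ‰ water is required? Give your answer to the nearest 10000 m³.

Salt balance: 3,010,000×11.81 + V×32.71 = (3,010,000+V)×18.56
35,548,100 + 32.71V = 55,865,600 + 18.56V
20,317,500 = 14.15V
V = 1,435,865.72 m³

1440000 m³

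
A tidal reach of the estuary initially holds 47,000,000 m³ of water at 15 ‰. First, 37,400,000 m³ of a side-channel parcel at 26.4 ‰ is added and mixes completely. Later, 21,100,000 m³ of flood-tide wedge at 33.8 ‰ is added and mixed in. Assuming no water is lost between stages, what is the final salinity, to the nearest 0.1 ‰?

Total salt / total volume:
Initial salt = 47,000,000×15 = 705,000,000
After stage 1: salt = 705,000,000 + 37,400,000×26.4 = 1,692,360,000; volume = 84,400,000 m³; S = 20.052 ‰
After stage 2: salt = 1,692,360,000 + 21,100,000×33.8 = 2,405,540,000; volume = 105,500,000 m³
S = 2,405,540,000 / 105,500,000 = 22.8013 ‰

22.8 ‰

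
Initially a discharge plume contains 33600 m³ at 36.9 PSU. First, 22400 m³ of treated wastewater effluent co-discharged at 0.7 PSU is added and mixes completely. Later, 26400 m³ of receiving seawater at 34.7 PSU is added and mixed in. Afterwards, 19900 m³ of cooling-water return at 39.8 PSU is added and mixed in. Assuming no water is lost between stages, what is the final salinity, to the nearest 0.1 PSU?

By conservation of dissolved salt,
Initial salt = 33,600×36.9 = 1,239,840
After stage 1: salt = 1,239,840 + 22,400×0.7 = 1,255,520; volume = 56,000 m³; S = 22.42 PSU
After stage 2: salt = 1,255,520 + 26,400×34.7 = 2,171,600; volume = 82,400 m³; S = 26.354 PSU
After stage 3: salt = 2,171,600 + 19,900×39.8 = 2,963,620; volume = 102,300 m³
S = 2,963,620 / 102,300 = 28.9699 PSU

29.0 PSU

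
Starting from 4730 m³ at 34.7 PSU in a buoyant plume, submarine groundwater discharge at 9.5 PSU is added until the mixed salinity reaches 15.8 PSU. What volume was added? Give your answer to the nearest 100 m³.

14200 m³

Salt balance: 4,730×34.7 + V×9.5 = (4,730+V)×15.8
164,131 + 9.5V = 74,734 + 15.8V
89,397 = 6.3V
V = 14,190 m³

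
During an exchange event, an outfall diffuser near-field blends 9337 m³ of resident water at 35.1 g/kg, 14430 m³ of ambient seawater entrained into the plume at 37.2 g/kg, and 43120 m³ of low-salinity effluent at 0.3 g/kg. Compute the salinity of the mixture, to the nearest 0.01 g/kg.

13.12 g/kg

Mass of salt is conserved:
salt = 9,337×35.1 + 14,430×37.2 + 43,120×0.3 = 327,728.7 + 536,796 + 12,936 = 877,460.7
volume = 9,337 + 14,430 + 43,120 = 66,887 m³
S = 877,460.7 / 66,887 = 13.1186 g/kg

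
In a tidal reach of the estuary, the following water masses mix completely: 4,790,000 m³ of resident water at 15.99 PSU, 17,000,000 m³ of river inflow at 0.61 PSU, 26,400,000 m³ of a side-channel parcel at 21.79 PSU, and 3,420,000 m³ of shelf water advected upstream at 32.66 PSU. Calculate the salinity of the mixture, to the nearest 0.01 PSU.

Salt balance:
salt = 4,790,000×15.99 + 17,000,000×0.61 + 26,400,000×21.79 + 3,420,000×32.66 = 76,592,100 + 10,370,000 + 575,256,000 + 111,697,200 = 773,915,300
volume = 4,790,000 + 17,000,000 + 26,400,000 + 3,420,000 = 51,610,000 m³
S = 773,915,300 / 51,610,000 = 14.9955 PSU

15.00 PSU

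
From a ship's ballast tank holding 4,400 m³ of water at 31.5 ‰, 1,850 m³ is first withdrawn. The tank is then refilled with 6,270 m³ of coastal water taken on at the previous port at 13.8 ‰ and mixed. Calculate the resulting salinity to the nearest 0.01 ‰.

Remaining after removal: 2,550 m³ at 31.5 ‰ (salt = 80,325)
After addition: salt = 80,325 + 6,270×13.8 = 166,851; volume = 8,820 m³
S = 166,851 / 8,820 = 18.9173 ‰

18.92 ‰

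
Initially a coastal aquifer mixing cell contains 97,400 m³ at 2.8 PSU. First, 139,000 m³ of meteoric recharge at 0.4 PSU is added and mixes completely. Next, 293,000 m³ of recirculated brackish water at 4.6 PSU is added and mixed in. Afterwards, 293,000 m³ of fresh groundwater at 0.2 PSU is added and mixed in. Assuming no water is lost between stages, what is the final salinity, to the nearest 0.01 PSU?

Conserving salt mass:
Initial salt = 97,400×2.8 = 272,720
After stage 1: salt = 272,720 + 139,000×0.4 = 328,320; volume = 236,400 m³; S = 1.389 PSU
After stage 2: salt = 328,320 + 293,000×4.6 = 1,676,120; volume = 529,400 m³; S = 3.166 PSU
After stage 3: salt = 1,676,120 + 293,000×0.2 = 1,734,720; volume = 822,400 m³
S = 1,734,720 / 822,400 = 2.1093 PSU

2.11 PSU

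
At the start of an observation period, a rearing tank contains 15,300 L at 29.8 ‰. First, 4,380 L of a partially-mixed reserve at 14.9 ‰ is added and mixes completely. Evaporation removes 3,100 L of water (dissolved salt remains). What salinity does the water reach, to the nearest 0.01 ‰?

31.44 ‰

After mixing: salt = 15,300×29.8 + 4,380×14.9 = 521,202; volume = 19,680 L
After evaporation: salt unchanged = 521,202; volume = 19,680 − 3,100 = 16,580 L
S = 521,202 / 16,580 = 31.4356 ‰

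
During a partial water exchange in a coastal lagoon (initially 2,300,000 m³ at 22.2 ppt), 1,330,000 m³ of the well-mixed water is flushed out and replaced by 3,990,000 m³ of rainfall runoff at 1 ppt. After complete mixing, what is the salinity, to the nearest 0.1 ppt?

Remaining after removal: 970,000 m³ at 22.2 ppt (salt = 21,534,000)
After addition: salt = 21,534,000 + 3,990,000×1 = 25,524,000; volume = 4,960,000 m³
S = 25,524,000 / 4,960,000 = 5.146 ppt

5.1 ppt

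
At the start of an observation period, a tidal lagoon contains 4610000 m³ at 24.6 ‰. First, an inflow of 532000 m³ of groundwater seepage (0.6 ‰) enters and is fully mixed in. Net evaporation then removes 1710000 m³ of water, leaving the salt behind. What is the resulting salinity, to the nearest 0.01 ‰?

After mixing: salt = 4,610,000×24.6 + 532,000×0.6 = 113,725,200; volume = 5,142,000 m³
After evaporation: salt unchanged = 113,725,200; volume = 5,142,000 − 1,710,000 = 3,432,000 m³
S = 113,725,200 / 3,432,000 = 33.1367 ‰

33.14 ‰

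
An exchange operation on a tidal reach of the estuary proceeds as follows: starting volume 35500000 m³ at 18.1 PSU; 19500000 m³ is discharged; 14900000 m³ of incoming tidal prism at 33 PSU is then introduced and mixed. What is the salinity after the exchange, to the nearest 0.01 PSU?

Remaining after removal: 16,000,000 m³ at 18.1 PSU (salt = 289,600,000)
After addition: salt = 289,600,000 + 14,900,000×33 = 781,300,000; volume = 30,900,000 m³
S = 781,300,000 / 30,900,000 = 25.2848 PSU

25.28 PSU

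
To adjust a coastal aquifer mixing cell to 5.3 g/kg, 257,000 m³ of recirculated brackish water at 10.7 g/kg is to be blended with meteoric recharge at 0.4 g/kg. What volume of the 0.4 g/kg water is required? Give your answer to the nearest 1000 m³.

283000 m³

Salt balance: 257,000×10.7 + V×0.4 = (257,000+V)×5.3
2,749,900 + 0.4V = 1,362,100 + 5.3V
1,387,800 = 4.9V
V = 283,224.49 m³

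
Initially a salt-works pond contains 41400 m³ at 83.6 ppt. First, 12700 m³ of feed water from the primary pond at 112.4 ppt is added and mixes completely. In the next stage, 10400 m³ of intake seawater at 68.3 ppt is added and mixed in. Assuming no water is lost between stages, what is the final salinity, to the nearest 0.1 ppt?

86.8 ppt

Total salt / total volume:
Initial salt = 41,400×83.6 = 3,461,040
After stage 1: salt = 3,461,040 + 12,700×112.4 = 4,888,520; volume = 54,100 m³; S = 90.361 ppt
After stage 2: salt = 4,888,520 + 10,400×68.3 = 5,598,840; volume = 64,500 m³
S = 5,598,840 / 64,500 = 86.8037 ppt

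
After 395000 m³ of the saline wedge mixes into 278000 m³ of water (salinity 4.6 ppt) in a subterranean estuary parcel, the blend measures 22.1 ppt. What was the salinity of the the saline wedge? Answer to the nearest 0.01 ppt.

34.42 ppt

Salt balance: 278,000×4.6 + 395,000×S = 673,000×22.1
1,278,800 + 395,000·S = 14,873,300
S = (14,873,300 − 1,278,800) / 395,000 = 34.4165 ppt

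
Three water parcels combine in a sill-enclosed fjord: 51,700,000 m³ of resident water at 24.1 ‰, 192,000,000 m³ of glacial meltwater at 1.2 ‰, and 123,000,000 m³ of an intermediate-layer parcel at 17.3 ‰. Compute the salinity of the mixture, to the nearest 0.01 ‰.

By conservation of dissolved salt,
salt = 51,700,000×24.1 + 192,000,000×1.2 + 123,000,000×17.3 = 1,245,970,000 + 230,400,000 + 2,127,900,000 = 3,604,270,000
volume = 51,700,000 + 192,000,000 + 123,000,000 = 366,700,000 m³
S = 3,604,270,000 / 366,700,000 = 9.8289 ‰

9.83 ‰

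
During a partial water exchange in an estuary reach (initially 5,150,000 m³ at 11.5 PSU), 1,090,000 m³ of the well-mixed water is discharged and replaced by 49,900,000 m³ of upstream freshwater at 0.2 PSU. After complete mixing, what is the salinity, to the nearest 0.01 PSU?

Remaining after removal: 4,060,000 m³ at 11.5 PSU (salt = 46,690,000)
After addition: salt = 46,690,000 + 49,900,000×0.2 = 56,670,000; volume = 53,960,000 m³
S = 56,670,000 / 53,960,000 = 1.0502 PSU

1.05 PSU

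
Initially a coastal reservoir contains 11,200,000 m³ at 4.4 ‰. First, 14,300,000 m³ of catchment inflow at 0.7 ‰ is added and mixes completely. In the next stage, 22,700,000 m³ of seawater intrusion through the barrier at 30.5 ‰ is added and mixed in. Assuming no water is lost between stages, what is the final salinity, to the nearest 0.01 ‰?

15.59 ‰

Mass of salt is conserved:
Initial salt = 11,200,000×4.4 = 49,280,000
After stage 1: salt = 49,280,000 + 14,300,000×0.7 = 59,290,000; volume = 25,500,000 m³; S = 2.325 ‰
After stage 2: salt = 59,290,000 + 22,700,000×30.5 = 751,640,000; volume = 48,200,000 m³
S = 751,640,000 / 48,200,000 = 15.5942 ‰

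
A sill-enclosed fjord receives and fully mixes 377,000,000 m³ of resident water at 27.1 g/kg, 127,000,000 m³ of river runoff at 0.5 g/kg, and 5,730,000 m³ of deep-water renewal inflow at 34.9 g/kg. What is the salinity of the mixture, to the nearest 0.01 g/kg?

By conservation of dissolved salt,
salt = 377,000,000×27.1 + 127,000,000×0.5 + 5,730,000×34.9 = 10,216,700,000 + 63,500,000 + 199,977,000 = 10,480,177,000
volume = 377,000,000 + 127,000,000 + 5,730,000 = 509,730,000 m³
S = 10,480,177,000 / 509,730,000 = 20.5603 g/kg

20.56 g/kg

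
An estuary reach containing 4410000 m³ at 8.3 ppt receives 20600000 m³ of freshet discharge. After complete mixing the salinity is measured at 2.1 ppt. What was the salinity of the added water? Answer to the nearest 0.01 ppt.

0.77 ppt

Salt balance: 4,410,000×8.3 + 20,600,000×S = 25,010,000×2.1
36,603,000 + 20,600,000·S = 52,521,000
S = (52,521,000 − 36,603,000) / 20,600,000 = 0.7727 ppt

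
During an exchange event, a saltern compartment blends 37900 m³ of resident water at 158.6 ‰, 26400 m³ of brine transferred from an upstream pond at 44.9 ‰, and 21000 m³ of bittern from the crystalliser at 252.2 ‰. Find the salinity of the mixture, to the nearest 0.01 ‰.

146.45 ‰

Salt balance:
salt = 37,900×158.6 + 26,400×44.9 + 21,000×252.2 = 6,010,940 + 1,185,360 + 5,296,200 = 12,492,500
volume = 37,900 + 26,400 + 21,000 = 85,300 m³
S = 12,492,500 / 85,300 = 146.4537 ‰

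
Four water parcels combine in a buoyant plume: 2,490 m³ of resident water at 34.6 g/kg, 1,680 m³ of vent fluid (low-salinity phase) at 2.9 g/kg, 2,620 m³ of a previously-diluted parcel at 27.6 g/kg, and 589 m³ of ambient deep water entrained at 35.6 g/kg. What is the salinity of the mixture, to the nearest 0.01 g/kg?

24.98 g/kg

Salt balance:
salt = 2,490×34.6 + 1,680×2.9 + 2,620×27.6 + 589×35.6 = 86,154 + 4,872 + 72,312 + 20,968.4 = 184,306.4
volume = 2,490 + 1,680 + 2,620 + 589 = 7,379 m³
S = 184,306.4 / 7,379 = 24.9772 g/kg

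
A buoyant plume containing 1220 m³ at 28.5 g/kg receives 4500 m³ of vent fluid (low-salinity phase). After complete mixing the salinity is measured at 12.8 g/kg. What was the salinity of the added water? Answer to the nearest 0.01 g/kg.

8.54 g/kg

Salt balance: 1,220×28.5 + 4,500×S = 5,720×12.8
34,770 + 4,500·S = 73,216
S = (73,216 − 34,770) / 4,500 = 8.5436 g/kg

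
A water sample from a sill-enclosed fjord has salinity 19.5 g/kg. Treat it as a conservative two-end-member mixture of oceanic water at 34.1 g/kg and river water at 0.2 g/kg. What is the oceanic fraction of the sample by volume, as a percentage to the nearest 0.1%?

56.9%

Let g be the oceanic fraction. Salt balance per unit volume:
g×34.1 + (1−g)×0.2 = 19.5
g = (19.5 − 0.2) / (34.1 − 0.2) = 19.3/33.9 = 0.5693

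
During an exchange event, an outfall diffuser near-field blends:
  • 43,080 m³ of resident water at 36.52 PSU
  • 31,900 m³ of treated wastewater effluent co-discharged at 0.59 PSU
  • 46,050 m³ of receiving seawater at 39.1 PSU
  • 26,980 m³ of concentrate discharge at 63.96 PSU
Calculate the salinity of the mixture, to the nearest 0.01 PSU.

34.58 PSU

Conserving salt mass:
salt = 43,080×36.52 + 31,900×0.59 + 46,050×39.1 + 26,980×63.96 = 1,573,281.6 + 18,821 + 1,800,555 + 1,725,640.8 = 5,118,298.4
volume = 43,080 + 31,900 + 46,050 + 26,980 = 148,010 m³
S = 5,118,298.4 / 148,010 = 34.5808 PSU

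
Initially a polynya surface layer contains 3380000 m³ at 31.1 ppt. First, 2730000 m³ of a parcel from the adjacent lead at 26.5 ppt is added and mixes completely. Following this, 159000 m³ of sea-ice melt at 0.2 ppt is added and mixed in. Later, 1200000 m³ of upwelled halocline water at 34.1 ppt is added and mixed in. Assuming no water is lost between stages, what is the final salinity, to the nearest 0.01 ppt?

29.24 ppt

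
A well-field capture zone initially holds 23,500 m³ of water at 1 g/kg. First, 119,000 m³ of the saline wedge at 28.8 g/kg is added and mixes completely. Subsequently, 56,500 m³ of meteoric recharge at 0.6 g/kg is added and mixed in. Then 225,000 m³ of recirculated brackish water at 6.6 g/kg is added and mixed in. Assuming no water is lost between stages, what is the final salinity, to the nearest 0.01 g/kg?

11.72 g/kg

By conservation of dissolved salt,
Initial salt = 23,500×1 = 23,500
After stage 1: salt = 23,500 + 119,000×28.8 = 3,450,700; volume = 142,500 m³; S = 24.215 g/kg
After stage 2: salt = 3,450,700 + 56,500×0.6 = 3,484,600; volume = 199,000 m³; S = 17.511 g/kg
After stage 3: salt = 3,484,600 + 225,000×6.6 = 4,969,600; volume = 424,000 m³
S = 4,969,600 / 424,000 = 11.7208 g/kg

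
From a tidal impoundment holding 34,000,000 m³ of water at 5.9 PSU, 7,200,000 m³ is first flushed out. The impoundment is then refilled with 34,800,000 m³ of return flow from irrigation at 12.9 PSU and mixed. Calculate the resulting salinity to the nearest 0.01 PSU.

9.85 PSU

Remaining after removal: 26,800,000 m³ at 5.9 PSU (salt = 158,120,000)
After addition: salt = 158,120,000 + 34,800,000×12.9 = 607,040,000; volume = 61,600,000 m³
S = 607,040,000 / 61,600,000 = 9.8545 PSU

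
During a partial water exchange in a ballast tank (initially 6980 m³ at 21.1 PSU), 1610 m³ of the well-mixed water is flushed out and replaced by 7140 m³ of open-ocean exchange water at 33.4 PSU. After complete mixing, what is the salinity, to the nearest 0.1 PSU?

Remaining after removal: 5,370 m³ at 21.1 PSU (salt = 113,307)
After addition: salt = 113,307 + 7,140×33.4 = 351,783; volume = 12,510 m³
S = 351,783 / 12,510 = 28.1201 PSU

28.1 PSU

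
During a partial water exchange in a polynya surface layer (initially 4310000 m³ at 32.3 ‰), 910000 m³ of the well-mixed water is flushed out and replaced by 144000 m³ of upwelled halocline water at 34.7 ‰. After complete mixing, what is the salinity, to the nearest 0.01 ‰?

32.40 ‰

Remaining after removal: 3,400,000 m³ at 32.3 ‰ (salt = 109,820,000)
After addition: salt = 109,820,000 + 144,000×34.7 = 114,816,800; volume = 3,544,000 m³
S = 114,816,800 / 3,544,000 = 32.3975 ‰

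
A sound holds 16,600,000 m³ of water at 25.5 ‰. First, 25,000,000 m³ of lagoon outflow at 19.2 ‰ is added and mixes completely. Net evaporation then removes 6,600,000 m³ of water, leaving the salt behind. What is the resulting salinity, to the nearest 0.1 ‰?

After mixing: salt = 16,600,000×25.5 + 25,000,000×19.2 = 903,300,000; volume = 41,600,000 m³
After evaporation: salt unchanged = 903,300,000; volume = 41,600,000 − 6,600,000 = 35,000,000 m³
S = 903,300,000 / 35,000,000 = 25.8086 ‰

25.8 ‰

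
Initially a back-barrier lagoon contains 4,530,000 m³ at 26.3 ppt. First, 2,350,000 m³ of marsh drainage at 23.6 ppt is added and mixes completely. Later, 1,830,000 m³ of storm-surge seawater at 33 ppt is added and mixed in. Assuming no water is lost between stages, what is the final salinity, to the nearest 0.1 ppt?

By conservation of dissolved salt,
Initial salt = 4,530,000×26.3 = 119,139,000
After stage 1: salt = 119,139,000 + 2,350,000×23.6 = 174,599,000; volume = 6,880,000 m³; S = 25.378 ppt
After stage 2: salt = 174,599,000 + 1,830,000×33 = 234,989,000; volume = 8,710,000 m³
S = 234,989,000 / 8,710,000 = 26.9792 ppt

27.0 ppt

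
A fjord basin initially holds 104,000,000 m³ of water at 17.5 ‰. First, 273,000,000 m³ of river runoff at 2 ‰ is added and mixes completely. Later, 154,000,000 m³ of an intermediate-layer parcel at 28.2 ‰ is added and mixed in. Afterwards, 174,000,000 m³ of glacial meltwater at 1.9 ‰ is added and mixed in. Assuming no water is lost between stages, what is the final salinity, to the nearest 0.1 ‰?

10.0 ‰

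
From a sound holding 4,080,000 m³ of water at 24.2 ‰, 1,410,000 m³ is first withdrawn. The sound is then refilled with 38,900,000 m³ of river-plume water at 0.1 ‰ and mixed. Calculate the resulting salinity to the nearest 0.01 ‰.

Remaining after removal: 2,670,000 m³ at 24.2 ‰ (salt = 64,614,000)
After addition: salt = 64,614,000 + 38,900,000×0.1 = 68,504,000; volume = 41,570,000 m³
S = 68,504,000 / 41,570,000 = 1.6479 ‰

1.65 ‰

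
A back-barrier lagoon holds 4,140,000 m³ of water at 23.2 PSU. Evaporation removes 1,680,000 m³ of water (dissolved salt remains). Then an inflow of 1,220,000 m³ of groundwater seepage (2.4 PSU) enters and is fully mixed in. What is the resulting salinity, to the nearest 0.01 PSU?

26.90 PSU

After evaporation: salt = 4,140,000×23.2 = 96,048,000; volume = 4,140,000 − 1,680,000 = 2,460,000 m³
After mixing: salt = 96,048,000 + 1,220,000×2.4 = 98,976,000; volume = 2,460,000 + 1,220,000 = 3,680,000 m³
S = 98,976,000 / 3,680,000 = 26.8957 PSU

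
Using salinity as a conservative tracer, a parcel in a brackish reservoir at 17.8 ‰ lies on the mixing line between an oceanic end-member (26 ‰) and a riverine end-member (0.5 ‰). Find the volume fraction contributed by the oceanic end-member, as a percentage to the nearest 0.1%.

67.8%

Let g be the oceanic fraction. Salt balance per unit volume:
g×26 + (1−g)×0.5 = 17.8
g = (17.8 − 0.5) / (26 − 0.5) = 17.3/25.5 = 0.6784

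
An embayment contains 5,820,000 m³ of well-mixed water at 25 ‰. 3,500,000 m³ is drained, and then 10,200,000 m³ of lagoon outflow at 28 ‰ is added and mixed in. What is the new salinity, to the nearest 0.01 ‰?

27.44 ‰

Remaining after removal: 2,320,000 m³ at 25 ‰ (salt = 58,000,000)
After addition: salt = 58,000,000 + 10,200,000×28 = 343,600,000; volume = 12,520,000 m³
S = 343,600,000 / 12,520,000 = 27.4441 ‰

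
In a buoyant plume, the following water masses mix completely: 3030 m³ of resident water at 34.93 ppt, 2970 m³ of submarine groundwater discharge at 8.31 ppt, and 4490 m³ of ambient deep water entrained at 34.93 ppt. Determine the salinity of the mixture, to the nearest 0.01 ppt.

Conserving salt mass:
salt = 3,030×34.93 + 2,970×8.31 + 4,490×34.93 = 105,837.9 + 24,680.7 + 156,835.7 = 287,354.3
volume = 3,030 + 2,970 + 4,490 = 10,490 m³
S = 287,354.3 / 10,490 = 27.3932 ppt

27.39 ppt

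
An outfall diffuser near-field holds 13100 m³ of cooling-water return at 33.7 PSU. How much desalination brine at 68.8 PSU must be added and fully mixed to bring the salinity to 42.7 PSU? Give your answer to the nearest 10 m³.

Salt balance: 13,100×33.7 + V×68.8 = (13,100+V)×42.7
441,470 + 68.8V = 559,370 + 42.7V
117,900 = 26.1V
V = 4,517.24 m³

4520 m³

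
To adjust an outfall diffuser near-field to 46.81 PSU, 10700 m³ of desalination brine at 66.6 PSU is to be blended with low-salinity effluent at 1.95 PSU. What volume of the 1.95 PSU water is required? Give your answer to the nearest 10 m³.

4720 m³

Salt balance: 10,700×66.6 + V×1.95 = (10,700+V)×46.81
712,620 + 1.95V = 500,867 + 46.81V
211,753 = 44.86V
V = 4,720.31 m³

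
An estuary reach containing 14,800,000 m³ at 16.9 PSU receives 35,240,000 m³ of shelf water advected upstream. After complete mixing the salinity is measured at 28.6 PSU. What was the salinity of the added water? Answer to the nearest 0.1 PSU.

33.5 PSU

Salt balance: 14,800,000×16.9 + 35,240,000×S = 50,040,000×28.6
250,120,000 + 35,240,000·S = 1,431,144,000
S = (1,431,144,000 − 250,120,000) / 35,240,000 = 33.5137 PSU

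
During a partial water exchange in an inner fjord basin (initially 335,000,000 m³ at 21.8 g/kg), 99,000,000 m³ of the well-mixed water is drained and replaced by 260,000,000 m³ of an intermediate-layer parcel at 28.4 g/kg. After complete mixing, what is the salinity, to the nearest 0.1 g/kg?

25.3 g/kg

Remaining after removal: 236,000,000 m³ at 21.8 g/kg (salt = 5,144,800,000)
After addition: salt = 5,144,800,000 + 260,000,000×28.4 = 12,528,800,000; volume = 496,000,000 m³
S = 12,528,800,000 / 496,000,000 = 25.2597 g/kg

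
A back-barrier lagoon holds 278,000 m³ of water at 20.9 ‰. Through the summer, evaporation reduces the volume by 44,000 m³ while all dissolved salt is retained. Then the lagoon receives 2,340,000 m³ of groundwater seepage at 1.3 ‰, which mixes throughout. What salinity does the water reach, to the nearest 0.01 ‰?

After evaporation: salt = 278,000×20.9 = 5,810,200; volume = 278,000 − 44,000 = 234,000 m³
After mixing: salt = 5,810,200 + 2,340,000×1.3 = 8,852,200; volume = 234,000 + 2,340,000 = 2,574,000 m³
S = 8,852,200 / 2,574,000 = 3.4391 ‰

3.44 ‰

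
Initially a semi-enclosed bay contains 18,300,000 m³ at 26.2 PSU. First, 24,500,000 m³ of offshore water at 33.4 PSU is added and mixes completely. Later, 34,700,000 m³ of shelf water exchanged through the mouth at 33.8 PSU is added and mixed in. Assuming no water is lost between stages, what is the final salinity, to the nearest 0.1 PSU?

Mass of salt is conserved:
Initial salt = 18,300,000×26.2 = 479,460,000
After stage 1: salt = 479,460,000 + 24,500,000×33.4 = 1,297,760,000; volume = 42,800,000 m³; S = 30.321 PSU
After stage 2: salt = 1,297,760,000 + 34,700,000×33.8 = 2,470,620,000; volume = 77,500,000 m³
S = 2,470,620,000 / 77,500,000 = 31.879 PSU

31.9 PSU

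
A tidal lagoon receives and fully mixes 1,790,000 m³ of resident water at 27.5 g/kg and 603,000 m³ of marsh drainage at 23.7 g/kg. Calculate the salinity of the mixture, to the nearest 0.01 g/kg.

Mass of salt is conserved:
salt = 1,790,000×27.5 + 603,000×23.7 = 49,225,000 + 14,291,100 = 63,516,100
volume = 1,790,000 + 603,000 = 2,393,000 m³
S = 63,516,100 / 2,393,000 = 26.5425 g/kg

26.54 g/kg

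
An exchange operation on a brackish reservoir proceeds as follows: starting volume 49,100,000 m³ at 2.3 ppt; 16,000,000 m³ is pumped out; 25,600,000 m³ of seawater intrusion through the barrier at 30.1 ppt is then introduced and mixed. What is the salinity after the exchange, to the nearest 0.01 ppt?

Remaining after removal: 33,100,000 m³ at 2.3 ppt (salt = 76,130,000)
After addition: salt = 76,130,000 + 25,600,000×30.1 = 846,690,000; volume = 58,700,000 m³
S = 846,690,000 / 58,700,000 = 14.424 ppt

14.42 ppt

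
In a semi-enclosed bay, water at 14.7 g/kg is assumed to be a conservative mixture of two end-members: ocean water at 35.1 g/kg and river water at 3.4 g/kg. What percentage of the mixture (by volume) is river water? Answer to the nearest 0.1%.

64.4%

Let f be the freshwater fraction. Salt balance per unit volume:
f×3.4 + (1−f)×35.1 = 14.7
f = (35.1 − 14.7) / (35.1 − 3.4) = 20.4/31.7 = 0.6435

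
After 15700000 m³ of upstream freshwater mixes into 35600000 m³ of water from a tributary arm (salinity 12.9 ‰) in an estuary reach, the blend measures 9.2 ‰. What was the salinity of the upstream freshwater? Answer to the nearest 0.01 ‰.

Salt balance: 35,600,000×12.9 + 15,700,000×S = 51,300,000×9.2
459,240,000 + 15,700,000·S = 471,960,000
S = (471,960,000 − 459,240,000) / 15,700,000 = 0.8102 ‰

0.81 ‰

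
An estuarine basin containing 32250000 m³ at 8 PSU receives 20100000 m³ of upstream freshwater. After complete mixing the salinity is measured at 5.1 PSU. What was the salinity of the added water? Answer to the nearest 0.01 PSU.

Salt balance: 32,250,000×8 + 20,100,000×S = 52,350,000×5.1
258,000,000 + 20,100,000·S = 266,985,000
S = (266,985,000 − 258,000,000) / 20,100,000 = 0.447 PSU

0.45 PSU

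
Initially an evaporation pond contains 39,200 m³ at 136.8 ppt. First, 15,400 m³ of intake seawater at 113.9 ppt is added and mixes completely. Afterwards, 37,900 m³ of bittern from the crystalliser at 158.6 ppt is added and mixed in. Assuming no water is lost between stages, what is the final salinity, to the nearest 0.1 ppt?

141.9 ppt

Mass of salt is conserved:
Initial salt = 39,200×136.8 = 5,362,560
After stage 1: salt = 5,362,560 + 15,400×113.9 = 7,116,620; volume = 54,600 m³; S = 130.341 ppt
After stage 2: salt = 7,116,620 + 37,900×158.6 = 13,127,560; volume = 92,500 m³
S = 13,127,560 / 92,500 = 141.9196 ppt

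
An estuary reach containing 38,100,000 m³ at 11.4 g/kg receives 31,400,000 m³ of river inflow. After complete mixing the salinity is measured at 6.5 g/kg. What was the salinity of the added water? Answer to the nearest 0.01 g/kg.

0.55 g/kg

Salt balance: 38,100,000×11.4 + 31,400,000×S = 69,500,000×6.5
434,340,000 + 31,400,000·S = 451,750,000
S = (451,750,000 − 434,340,000) / 31,400,000 = 0.5545 g/kg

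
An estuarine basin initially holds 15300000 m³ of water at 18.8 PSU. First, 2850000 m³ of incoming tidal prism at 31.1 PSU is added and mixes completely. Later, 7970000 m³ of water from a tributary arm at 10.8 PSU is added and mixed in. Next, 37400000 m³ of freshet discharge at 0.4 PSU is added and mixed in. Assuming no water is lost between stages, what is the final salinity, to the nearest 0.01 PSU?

7.51 PSU

By conservation of dissolved salt,
Initial salt = 15,300,000×18.8 = 287,640,000
After stage 1: salt = 287,640,000 + 2,850,000×31.1 = 376,275,000; volume = 18,150,000 m³; S = 20.731 PSU
After stage 2: salt = 376,275,000 + 7,970,000×10.8 = 462,351,000; volume = 26,120,000 m³; S = 17.701 PSU
After stage 3: salt = 462,351,000 + 37,400,000×0.4 = 477,311,000; volume = 63,520,000 m³
S = 477,311,000 / 63,520,000 = 7.5143 PSU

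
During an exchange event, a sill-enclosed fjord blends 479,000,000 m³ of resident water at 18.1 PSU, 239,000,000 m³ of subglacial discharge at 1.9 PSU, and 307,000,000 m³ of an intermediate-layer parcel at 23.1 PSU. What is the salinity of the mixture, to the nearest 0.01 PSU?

Total salt / total volume:
salt = 479,000,000×18.1 + 239,000,000×1.9 + 307,000,000×23.1 = 8,669,900,000 + 454,100,000 + 7,091,700,000 = 16,215,700,000
volume = 479,000,000 + 239,000,000 + 307,000,000 = 1,025,000,000 m³
S = 16,215,700,000 / 1,025,000,000 = 15.8202 PSU

15.82 PSU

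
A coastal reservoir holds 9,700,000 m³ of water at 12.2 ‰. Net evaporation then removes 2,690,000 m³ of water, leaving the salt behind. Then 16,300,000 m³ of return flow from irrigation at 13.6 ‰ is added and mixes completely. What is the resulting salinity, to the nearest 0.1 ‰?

14.6 ‰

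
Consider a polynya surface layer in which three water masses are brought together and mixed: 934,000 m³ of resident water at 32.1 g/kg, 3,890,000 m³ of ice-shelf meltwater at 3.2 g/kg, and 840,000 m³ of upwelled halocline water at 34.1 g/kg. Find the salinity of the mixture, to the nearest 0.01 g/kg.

Conserving salt mass:
salt = 934,000×32.1 + 3,890,000×3.2 + 840,000×34.1 = 29,981,400 + 12,448,000 + 28,644,000 = 71,073,400
volume = 934,000 + 3,890,000 + 840,000 = 5,664,000 m³
S = 71,073,400 / 5,664,000 = 12.5483 g/kg

12.55 g/kg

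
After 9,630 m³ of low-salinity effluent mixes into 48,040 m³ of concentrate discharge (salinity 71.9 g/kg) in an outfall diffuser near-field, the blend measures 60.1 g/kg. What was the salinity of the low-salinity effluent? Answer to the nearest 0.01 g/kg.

Salt balance: 48,040×71.9 + 9,630×S = 57,670×60.1
3,454,076 + 9,630·S = 3,465,967
S = (3,465,967 − 3,454,076) / 9,630 = 1.2348 g/kg

1.23 g/kg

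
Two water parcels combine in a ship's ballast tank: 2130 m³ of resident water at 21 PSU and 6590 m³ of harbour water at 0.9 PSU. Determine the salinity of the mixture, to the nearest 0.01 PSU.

Weighted by volume,
salt = 2,130×21 + 6,590×0.9 = 44,730 + 5,931 = 50,661
volume = 2,130 + 6,590 = 8,720 m³
S = 50,661 / 8,720 = 5.8097 PSU

5.81 PSU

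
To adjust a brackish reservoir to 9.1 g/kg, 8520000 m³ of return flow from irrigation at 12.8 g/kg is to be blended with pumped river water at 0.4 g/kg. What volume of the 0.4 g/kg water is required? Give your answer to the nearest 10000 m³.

Salt balance: 8,520,000×12.8 + V×0.4 = (8,520,000+V)×9.1
109,056,000 + 0.4V = 77,532,000 + 9.1V
31,524,000 = 8.7V
V = 3,623,448.28 m³

3620000 m³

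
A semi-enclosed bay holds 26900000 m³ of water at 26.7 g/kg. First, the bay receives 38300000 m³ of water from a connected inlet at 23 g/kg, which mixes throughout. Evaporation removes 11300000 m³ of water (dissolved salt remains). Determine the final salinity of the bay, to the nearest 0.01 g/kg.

29.67 g/kg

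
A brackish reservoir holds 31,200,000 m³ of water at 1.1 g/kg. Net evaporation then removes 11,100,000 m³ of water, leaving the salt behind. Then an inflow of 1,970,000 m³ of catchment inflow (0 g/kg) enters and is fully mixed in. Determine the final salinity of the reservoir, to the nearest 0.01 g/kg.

1.56 g/kg

After evaporation: salt = 31,200,000×1.1 = 34,320,000; volume = 31,200,000 − 11,100,000 = 20,100,000 m³
After mixing: salt = 34,320,000 + 1,970,000×0 = 34,320,000; volume = 20,100,000 + 1,970,000 = 22,070,000 m³
S = 34,320,000 / 22,070,000 = 1.5551 g/kg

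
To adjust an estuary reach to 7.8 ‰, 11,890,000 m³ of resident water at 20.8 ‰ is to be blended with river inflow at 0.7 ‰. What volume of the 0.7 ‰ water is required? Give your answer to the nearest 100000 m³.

Salt balance: 11,890,000×20.8 + V×0.7 = (11,890,000+V)×7.8
247,312,000 + 0.7V = 92,742,000 + 7.8V
154,570,000 = 7.1V
V = 21,770,422.54 m³

21800000 m³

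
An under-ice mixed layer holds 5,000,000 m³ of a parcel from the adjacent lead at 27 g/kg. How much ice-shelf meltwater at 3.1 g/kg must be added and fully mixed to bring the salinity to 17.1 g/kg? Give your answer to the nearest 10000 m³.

Salt balance: 5,000,000×27 + V×3.1 = (5,000,000+V)×17.1
135,000,000 + 3.1V = 85,500,000 + 17.1V
49,500,000 = 14V
V = 3,535,714.29 m³

3540000 m³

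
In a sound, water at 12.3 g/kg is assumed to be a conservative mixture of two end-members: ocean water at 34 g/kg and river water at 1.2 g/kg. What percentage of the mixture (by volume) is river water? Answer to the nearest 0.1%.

Let f be the freshwater fraction. Salt balance per unit volume:
f×1.2 + (1−f)×34 = 12.3
f = (34 − 12.3) / (34 − 1.2) = 21.7/32.8 = 0.6616

66.2%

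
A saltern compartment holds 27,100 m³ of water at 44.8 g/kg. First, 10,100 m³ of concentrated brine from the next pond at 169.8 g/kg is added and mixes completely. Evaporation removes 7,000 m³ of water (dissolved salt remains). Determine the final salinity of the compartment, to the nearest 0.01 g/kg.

96.99 g/kg

After mixing: salt = 27,100×44.8 + 10,100×169.8 = 2,929,060; volume = 37,200 m³
After evaporation: salt unchanged = 2,929,060; volume = 37,200 − 7,000 = 30,200 m³
S = 2,929,060 / 30,200 = 96.9887 g/kg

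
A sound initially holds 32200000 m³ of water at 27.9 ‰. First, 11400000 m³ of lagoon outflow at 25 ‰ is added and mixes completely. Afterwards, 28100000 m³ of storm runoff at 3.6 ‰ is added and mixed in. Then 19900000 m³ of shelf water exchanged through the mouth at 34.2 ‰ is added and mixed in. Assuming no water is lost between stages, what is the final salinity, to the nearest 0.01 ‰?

21.45 ‰

Total salt / total volume:
Initial salt = 32,200,000×27.9 = 898,380,000
After stage 1: salt = 898,380,000 + 11,400,000×25 = 1,183,380,000; volume = 43,600,000 m³; S = 27.142 ‰
After stage 2: salt = 1,183,380,000 + 28,100,000×3.6 = 1,284,540,000; volume = 71,700,000 m³; S = 17.915 ‰
After stage 3: salt = 1,284,540,000 + 19,900,000×34.2 = 1,965,120,000; volume = 91,600,000 m³
S = 1,965,120,000 / 91,600,000 = 21.4533 ‰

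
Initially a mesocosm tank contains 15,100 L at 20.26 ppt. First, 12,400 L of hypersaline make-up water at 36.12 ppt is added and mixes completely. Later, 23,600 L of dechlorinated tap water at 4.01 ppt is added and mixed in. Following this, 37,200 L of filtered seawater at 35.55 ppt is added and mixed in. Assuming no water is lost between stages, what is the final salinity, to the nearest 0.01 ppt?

Conserving salt mass:
Initial salt = 15,100×20.26 = 305,926
After stage 1: salt = 305,926 + 12,400×36.12 = 753,814; volume = 27,500 L; S = 27.411 ppt
After stage 2: salt = 753,814 + 23,600×4.01 = 848,450; volume = 51,100 L; S = 16.604 ppt
After stage 3: salt = 848,450 + 37,200×35.55 = 2,170,910; volume = 88,300 L
S = 2,170,910 / 88,300 = 24.5856 ppt

24.59 ppt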